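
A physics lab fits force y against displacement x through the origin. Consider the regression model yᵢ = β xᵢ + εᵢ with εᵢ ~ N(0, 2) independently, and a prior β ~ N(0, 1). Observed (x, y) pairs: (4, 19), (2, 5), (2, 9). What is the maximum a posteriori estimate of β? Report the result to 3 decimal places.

β̂_MAP = 4.000

log p(β | y) = −Σ(yᵢ − βxᵢ)²/(2·2) − β²/(2·1) + const.
Setting the derivative to zero: Σxᵢ(yᵢ − βxᵢ)/2 − β/1 = 0, so β = Σxᵢyᵢ / (Σxᵢ² + σ²/τ²).
Σxᵢyᵢ = 4·19 + 2·5 + 2·9 = 104; Σxᵢ² = 24; σ²/τ² = 2.
β̂_MAP = 104 / (24 + 2) = 104/26 ≈ 4.000.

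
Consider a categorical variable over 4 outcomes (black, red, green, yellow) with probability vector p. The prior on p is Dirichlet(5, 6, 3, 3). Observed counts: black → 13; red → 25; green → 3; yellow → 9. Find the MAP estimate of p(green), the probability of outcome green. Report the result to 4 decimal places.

The posterior is Dirichlet(αᵢ + nᵢ) = Dirichlet(18, 31, 6, 12).
For a Dirichlet(a₁,…,a_K) with all aᵢ > 1, the mode has j-th component (aⱼ − 1)/(Σaᵢ − K).
Here Σaᵢ = 67 and K = 4, so p(green) = (6 − 1)/(67 − 4) = 5/63 ≈ 0.0794.

MAP estimate of p(green) = 0.0794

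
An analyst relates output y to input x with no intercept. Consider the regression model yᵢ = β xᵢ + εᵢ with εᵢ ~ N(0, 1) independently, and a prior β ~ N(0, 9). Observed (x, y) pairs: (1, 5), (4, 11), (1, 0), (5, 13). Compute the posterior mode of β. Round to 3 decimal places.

log p(β | y) = −Σ(yᵢ − βxᵢ)²/(2·1) − β²/(2·9) + const.
Setting the derivative to zero: Σxᵢ(yᵢ − βxᵢ)/1 − β/9 = 0, so β = Σxᵢyᵢ / (Σxᵢ² + σ²/τ²).
Σxᵢyᵢ = 1·5 + 4·11 + 1·0 + 5·13 = 114; Σxᵢ² = 43; σ²/τ² = 1/9.
β̂_MAP = 114 / (43 + 1/9) = 114/(388/9) = 513/194 ≈ 2.644.

β̂_MAP = 2.644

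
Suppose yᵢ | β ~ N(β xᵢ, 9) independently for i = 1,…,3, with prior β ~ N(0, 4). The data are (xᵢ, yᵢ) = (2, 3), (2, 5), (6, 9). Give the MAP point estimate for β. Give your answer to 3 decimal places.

log p(β | y) = −Σ(yᵢ − βxᵢ)²/(2·9) − β²/(2·4) + const.
Setting the derivative to zero: Σxᵢ(yᵢ − βxᵢ)/9 − β/4 = 0, so β = Σxᵢyᵢ / (Σxᵢ² + σ²/τ²).
Σxᵢyᵢ = 2·3 + 2·5 + 6·9 = 70; Σxᵢ² = 44; σ²/τ² = 2.25.
β̂_MAP = 70 / (44 + 2.25) = 70/46.25 ≈ 1.514.

β̂_MAP = 1.514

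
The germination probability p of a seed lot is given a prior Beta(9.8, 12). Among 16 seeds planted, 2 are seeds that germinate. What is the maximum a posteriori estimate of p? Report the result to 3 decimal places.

Prior: Beta(9.8, 12).
Data: 2 successes in 16 trials. The binomial likelihood contributes p^2(1−p)^14, so the posterior is Beta(9.8+2, 12+14) = Beta(11.8, 26).
For Beta(a, b) with a, b > 1 the mode is (a−1)/(a+b−2) = 10.8/35.8 ≈ 0.302.

p̂_MAP = 0.302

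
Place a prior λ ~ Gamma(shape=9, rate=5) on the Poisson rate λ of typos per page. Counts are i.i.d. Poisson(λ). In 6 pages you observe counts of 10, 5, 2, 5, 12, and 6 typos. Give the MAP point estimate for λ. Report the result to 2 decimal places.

λ̂_MAP = 4.36

Σxᵢ = 10+5+2+5+12+6 = 40, with n = 6.
Posterior ∝ λ^8e^(−5λ) · λ^40e^(−6λ) = λ^48e^(−11λ), i.e. Gamma(shape=49, rate=11).
The mode of a Gamma(a, b) with a ≥ 1 (shape–rate) is (a−1)/b = 48/11 ≈ 4.36.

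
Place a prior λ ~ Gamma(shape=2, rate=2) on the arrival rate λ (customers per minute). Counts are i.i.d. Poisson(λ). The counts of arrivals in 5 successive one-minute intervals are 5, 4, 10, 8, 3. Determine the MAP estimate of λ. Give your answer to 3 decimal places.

Σxᵢ = 5+4+10+8+3 = 30, with n = 5.
Posterior ∝ λe^(−2λ) · λ^30e^(−5λ) = λ^31e^(−7λ), i.e. Gamma(shape=32, rate=7).
The mode of a Gamma(a, b) with a ≥ 1 (shape–rate) is (a−1)/b = 31/7 ≈ 4.429.

λ̂_MAP = 4.429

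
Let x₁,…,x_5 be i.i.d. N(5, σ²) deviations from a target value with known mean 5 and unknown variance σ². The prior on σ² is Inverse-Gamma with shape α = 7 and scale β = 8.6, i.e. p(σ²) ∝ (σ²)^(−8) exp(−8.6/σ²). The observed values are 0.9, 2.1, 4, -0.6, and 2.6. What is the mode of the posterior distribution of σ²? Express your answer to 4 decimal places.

Sum of squared deviations about the known mean: SS = (0.9−5)² + (2.1−5)² + (4−5)² + (-0.6−5)² + (2.6−5)² = 63.34.
The Normal likelihood contributes (σ²)^(−n/2) exp(−SS/(2σ²)), so the posterior is Inverse-Gamma(α + n/2, β + SS/2) = Inverse-Gamma(9.5, 40.27).
The mode of Inverse-Gamma(a, b) is b/(a+1) = 40.27/10.5 ≈ 3.8352.

σ̂²_MAP = 3.8352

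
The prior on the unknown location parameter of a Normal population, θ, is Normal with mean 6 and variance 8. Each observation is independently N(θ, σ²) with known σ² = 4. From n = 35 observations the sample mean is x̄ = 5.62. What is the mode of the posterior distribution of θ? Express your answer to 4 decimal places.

θ̂_MAP = 5.6254

n = 35, x̄ = 5.62.
For a Normal prior and Normal likelihood with known variance, the posterior is Normal; its mode equals its mean, the precision-weighted average.
Prior precision 1/σ₀² = 1/8 = 0.125; data precision n/σ² = 35/4 = 8.75.
θ̂ = (0.125·6 + 8.75·5.62) / (0.125 + 8.75) = 49.925/8.875 = 1997/355 ≈ 5.6254.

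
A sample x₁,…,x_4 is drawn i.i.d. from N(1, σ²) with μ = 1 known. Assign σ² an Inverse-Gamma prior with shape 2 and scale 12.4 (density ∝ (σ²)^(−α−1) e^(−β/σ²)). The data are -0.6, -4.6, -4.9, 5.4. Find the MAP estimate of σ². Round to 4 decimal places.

Sum of squared deviations about the known mean: SS = (-0.6−1)² + (-4.6−1)² + (-4.9−1)² + (5.4−1)² = 88.09.
The Normal likelihood contributes (σ²)^(−n/2) exp(−SS/(2σ²)), so the posterior is Inverse-Gamma(α + n/2, β + SS/2) = Inverse-Gamma(4, 56.445).
The mode of Inverse-Gamma(a, b) is b/(a+1) = 56.445/5 ≈ 11.2890.

σ̂²_MAP = 11.2890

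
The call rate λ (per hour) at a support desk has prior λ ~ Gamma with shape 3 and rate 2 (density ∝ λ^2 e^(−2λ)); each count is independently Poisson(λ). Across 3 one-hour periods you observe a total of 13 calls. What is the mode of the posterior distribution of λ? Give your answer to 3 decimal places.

Σxᵢ = 13, n = 3.
Posterior ∝ λ^2e^(−2λ) · λ^13e^(−3λ) = λ^15e^(−5λ), i.e. Gamma(shape=16, rate=5).
The mode of a Gamma(a, b) with a ≥ 1 (shape–rate) is (a−1)/b = 15/5 ≈ 3.000.

λ̂_MAP = 3.000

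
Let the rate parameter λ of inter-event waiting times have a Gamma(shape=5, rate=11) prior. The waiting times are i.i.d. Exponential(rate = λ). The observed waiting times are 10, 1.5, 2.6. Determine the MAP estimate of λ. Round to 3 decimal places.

The Exponential(rate=λ) likelihood is ∝ λ^n e^(−λΣtᵢ). Here n = 3 and Σtᵢ = 10 + 1.5 + 2.6 = 14.1.
Posterior ∝ λ^4e^(−11λ) · λ^3e^(−14.1λ) = λ^7e^(−25.1λ), i.e. Gamma(8, 25.1).
Mode = (a−1)/b = 7/25.1 ≈ 0.279.

λ̂_MAP = 0.279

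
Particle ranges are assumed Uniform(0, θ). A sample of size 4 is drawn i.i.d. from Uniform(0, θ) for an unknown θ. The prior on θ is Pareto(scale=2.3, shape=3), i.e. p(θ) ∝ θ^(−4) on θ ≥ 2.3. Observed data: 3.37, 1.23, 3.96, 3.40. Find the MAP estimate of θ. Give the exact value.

The Uniform(0, θ) likelihood is θ^(−n) for θ ≥ max(xᵢ), zero otherwise. Here max(xᵢ) = 3.96.
Posterior ∝ θ^(−4) · θ^(−4) = θ^(−8) on θ ≥ max(2.3, 3.96) = 3.96.
This density is strictly decreasing in θ, so the posterior mode lies at the lower boundary of the support.

θ̂_MAP = 3.96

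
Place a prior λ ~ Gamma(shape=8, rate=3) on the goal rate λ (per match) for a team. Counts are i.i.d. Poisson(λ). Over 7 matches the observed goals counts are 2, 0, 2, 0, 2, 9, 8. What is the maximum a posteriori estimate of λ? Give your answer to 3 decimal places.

λ̂_MAP = 3.000

Σxᵢ = 2+0+2+0+2+9+8 = 23, with n = 7.
Posterior ∝ λ^7e^(−3λ) · λ^23e^(−7λ) = λ^30e^(−10λ), i.e. Gamma(shape=31, rate=10).
The mode of a Gamma(a, b) with a ≥ 1 (shape–rate) is (a−1)/b = 30/10 ≈ 3.000.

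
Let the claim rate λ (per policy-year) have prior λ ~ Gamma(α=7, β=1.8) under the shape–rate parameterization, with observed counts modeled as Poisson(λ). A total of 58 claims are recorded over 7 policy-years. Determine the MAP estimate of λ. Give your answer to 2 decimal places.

λ̂_MAP = 7.27

Σxᵢ = 58, n = 7.
Posterior ∝ λ^6e^(−1.8λ) · λ^58e^(−7λ) = λ^64e^(−8.8λ), i.e. Gamma(shape=65, rate=8.8).
The mode of a Gamma(a, b) with a ≥ 1 (shape–rate) is (a−1)/b = 64/8.8 ≈ 7.27.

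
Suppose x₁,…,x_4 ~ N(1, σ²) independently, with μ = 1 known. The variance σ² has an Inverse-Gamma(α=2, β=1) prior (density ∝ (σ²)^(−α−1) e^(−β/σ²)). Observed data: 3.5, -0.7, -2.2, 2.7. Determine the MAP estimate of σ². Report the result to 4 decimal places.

Sum of squared deviations about the known mean: SS = (3.5−1)² + (-0.7−1)² + (-2.2−1)² + (2.7−1)² = 22.27.
The Normal likelihood contributes (σ²)^(−n/2) exp(−SS/(2σ²)), so the posterior is Inverse-Gamma(α + n/2, β + SS/2) = Inverse-Gamma(4, 12.135).
The mode of Inverse-Gamma(a, b) is b/(a+1) = 12.135/5 ≈ 2.4270.

σ̂²_MAP = 2.4270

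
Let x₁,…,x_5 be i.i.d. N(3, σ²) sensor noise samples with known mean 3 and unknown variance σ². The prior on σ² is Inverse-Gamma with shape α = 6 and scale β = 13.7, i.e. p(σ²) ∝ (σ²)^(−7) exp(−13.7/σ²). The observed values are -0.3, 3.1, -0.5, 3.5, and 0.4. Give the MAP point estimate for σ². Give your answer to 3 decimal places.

σ̂²_MAP = 3.029

Sum of squared deviations about the known mean: SS = (-0.3−3)² + (3.1−3)² + (-0.5−3)² + (3.5−3)² + (0.4−3)² = 30.16.
The Normal likelihood contributes (σ²)^(−n/2) exp(−SS/(2σ²)), so the posterior is Inverse-Gamma(α + n/2, β + SS/2) = Inverse-Gamma(8.5, 28.78).
The mode of Inverse-Gamma(a, b) is b/(a+1) = 28.78/9.5 ≈ 3.029.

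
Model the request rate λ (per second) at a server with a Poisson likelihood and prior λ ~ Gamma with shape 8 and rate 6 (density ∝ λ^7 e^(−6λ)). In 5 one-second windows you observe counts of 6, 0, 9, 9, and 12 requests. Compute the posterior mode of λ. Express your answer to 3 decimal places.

Σxᵢ = 6+0+9+9+12 = 36, with n = 5.
Posterior ∝ λ^7e^(−6λ) · λ^36e^(−5λ) = λ^43e^(−11λ), i.e. Gamma(shape=44, rate=11).
The mode of a Gamma(a, b) with a ≥ 1 (shape–rate) is (a−1)/b = 43/11 ≈ 3.909.

λ̂_MAP = 3.909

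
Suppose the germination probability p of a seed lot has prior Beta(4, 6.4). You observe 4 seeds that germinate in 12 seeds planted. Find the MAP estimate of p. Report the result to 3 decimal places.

p̂_MAP = 0.343

Prior: Beta(4, 6.4).
Data: 4 successes in 12 trials. The binomial likelihood contributes p^4(1−p)^8, so the posterior is Beta(4+4, 6.4+8) = Beta(8, 14.4).
For Beta(a, b) with a, b > 1 the mode is (a−1)/(a+b−2) = 7/20.4 ≈ 0.343.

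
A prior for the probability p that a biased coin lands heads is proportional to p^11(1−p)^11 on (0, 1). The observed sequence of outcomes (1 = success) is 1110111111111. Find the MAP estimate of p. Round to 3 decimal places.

p̂_MAP = 0.657

The prior density ∝ p^11(1−p)^11 is the kernel of Beta(12, 12).
Data: 12 successes in 13 trials (from the sequence). The binomial likelihood contributes p^12(1−p)^1, so the posterior is Beta(12+12, 12+1) = Beta(24, 13).
For Beta(a, b) with a, b > 1 the mode is (a−1)/(a+b−2) = 23/35 ≈ 0.657.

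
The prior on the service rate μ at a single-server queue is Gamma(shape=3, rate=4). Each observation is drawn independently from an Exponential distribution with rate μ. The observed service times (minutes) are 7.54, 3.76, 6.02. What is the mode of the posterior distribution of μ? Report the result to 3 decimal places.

The Exponential(rate=μ) likelihood is ∝ μ^n e^(−μΣtᵢ). Here n = 3 and Σtᵢ = 7.54 + 3.76 + 6.02 = 17.32.
Posterior ∝ μ^2e^(−4μ) · μ^3e^(−17.32μ) = μ^5e^(−21.32μ), i.e. Gamma(6, 21.32).
Mode = (a−1)/b = 5/21.32 ≈ 0.235.

μ̂_MAP = 0.235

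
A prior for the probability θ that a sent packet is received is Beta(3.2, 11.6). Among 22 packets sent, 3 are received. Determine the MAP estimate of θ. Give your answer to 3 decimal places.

Prior: Beta(3.2, 11.6).
Data: 3 successes in 22 trials. The binomial likelihood contributes θ^3(1−θ)^19, so the posterior is Beta(3.2+3, 11.6+19) = Beta(6.2, 30.6).
For Beta(a, b) with a, b > 1 the mode is (a−1)/(a+b−2) = 5.2/34.8 ≈ 0.149.

θ̂_MAP = 0.149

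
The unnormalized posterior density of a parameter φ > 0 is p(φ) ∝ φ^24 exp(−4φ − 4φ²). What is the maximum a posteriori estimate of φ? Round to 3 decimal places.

φ̂_MAP = 1.500

ℓ'(φ) = 24/φ − 4 − 8φ. Setting this to zero and multiplying by φ: 8φ² + 4φ − 24 = 0.
φ = (−4 + √(4² + 4·8·24)) / (2·8) = (−4 + √784) / 16 = (−4 + 28)/16 = 3/2.
ℓ''(φ) = −24/φ² − 8 < 0, confirming a maximum.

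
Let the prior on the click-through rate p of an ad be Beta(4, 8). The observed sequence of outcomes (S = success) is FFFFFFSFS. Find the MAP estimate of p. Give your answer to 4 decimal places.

Prior: Beta(4, 8).
Data: 2 successes in 9 trials (from the sequence). The binomial likelihood contributes p^2(1−p)^7, so the posterior is Beta(4+2, 8+7) = Beta(6, 15).
For Beta(a, b) with a, b > 1 the mode is (a−1)/(a+b−2) = 5/19 ≈ 0.2632.

p̂_MAP = 0.2632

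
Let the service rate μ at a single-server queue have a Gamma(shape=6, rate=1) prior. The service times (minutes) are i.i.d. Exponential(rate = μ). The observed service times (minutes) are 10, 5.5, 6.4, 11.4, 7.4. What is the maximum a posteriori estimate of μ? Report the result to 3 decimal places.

μ̂_MAP = 0.240

The Exponential(rate=μ) likelihood is ∝ μ^n e^(−μΣtᵢ). Here n = 5 and Σtᵢ = 10 + 5.5 + 6.4 + 11.4 + 7.4 = 40.7.
Posterior ∝ μ^5e^(−1μ) · μ^5e^(−40.7μ) = μ^10e^(−41.7μ), i.e. Gamma(11, 41.7).
Mode = (a−1)/b = 10/41.7 ≈ 0.240.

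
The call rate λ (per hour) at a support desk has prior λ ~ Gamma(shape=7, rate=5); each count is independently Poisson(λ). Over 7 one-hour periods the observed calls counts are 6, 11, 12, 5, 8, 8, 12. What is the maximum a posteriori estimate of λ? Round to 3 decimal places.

Σxᵢ = 6+11+12+5+8+8+12 = 62, with n = 7.
Posterior ∝ λ^6e^(−5λ) · λ^62e^(−7λ) = λ^68e^(−12λ), i.e. Gamma(shape=69, rate=12).
The mode of a Gamma(a, b) with a ≥ 1 (shape–rate) is (a−1)/b = 68/12 ≈ 5.667.

λ̂_MAP = 5.667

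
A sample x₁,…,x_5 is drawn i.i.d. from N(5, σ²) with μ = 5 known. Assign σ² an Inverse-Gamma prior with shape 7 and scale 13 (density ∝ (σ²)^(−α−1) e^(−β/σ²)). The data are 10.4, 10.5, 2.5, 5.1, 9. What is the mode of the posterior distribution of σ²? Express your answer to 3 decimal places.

Sum of squared deviations about the known mean: SS = (10.4−5)² + (10.5−5)² + (2.5−5)² + (5.1−5)² + (9−5)² = 81.67.
The Normal likelihood contributes (σ²)^(−n/2) exp(−SS/(2σ²)), so the posterior is Inverse-Gamma(α + n/2, β + SS/2) = Inverse-Gamma(9.5, 53.835).
The mode of Inverse-Gamma(a, b) is b/(a+1) = 53.835/10.5 ≈ 5.127.

σ̂²_MAP = 5.127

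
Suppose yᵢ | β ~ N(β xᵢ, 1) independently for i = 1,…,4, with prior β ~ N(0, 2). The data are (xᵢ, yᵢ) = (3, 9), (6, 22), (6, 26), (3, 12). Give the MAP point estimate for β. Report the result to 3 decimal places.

log p(β | y) = −Σ(yᵢ − βxᵢ)²/(2·1) − β²/(2·2) + const.
Setting the derivative to zero: Σxᵢ(yᵢ − βxᵢ)/1 − β/2 = 0, so β = Σxᵢyᵢ / (Σxᵢ² + σ²/τ²).
Σxᵢyᵢ = 3·9 + 6·22 + 6·26 + 3·12 = 351; Σxᵢ² = 90; σ²/τ² = 0.5.
β̂_MAP = 351 / (90 + 0.5) = 351/90.5 ≈ 3.878.

β̂_MAP = 3.878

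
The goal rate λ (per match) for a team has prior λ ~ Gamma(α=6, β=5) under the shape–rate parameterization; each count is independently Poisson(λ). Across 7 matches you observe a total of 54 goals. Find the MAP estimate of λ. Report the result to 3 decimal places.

λ̂_MAP = 4.917

Σxᵢ = 54, n = 7.
Posterior ∝ λ^5e^(−5λ) · λ^54e^(−7λ) = λ^59e^(−12λ), i.e. Gamma(shape=60, rate=12).
The mode of a Gamma(a, b) with a ≥ 1 (shape–rate) is (a−1)/b = 59/12 ≈ 4.917.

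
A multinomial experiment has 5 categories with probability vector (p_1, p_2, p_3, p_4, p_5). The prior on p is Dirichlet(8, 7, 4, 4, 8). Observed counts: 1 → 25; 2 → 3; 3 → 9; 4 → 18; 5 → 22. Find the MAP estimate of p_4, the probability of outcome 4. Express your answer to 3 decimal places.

The posterior is Dirichlet(αᵢ + nᵢ) = Dirichlet(33, 10, 13, 22, 30).
For a Dirichlet(a₁,…,a_K) with all aᵢ > 1, the mode has j-th component (aⱼ − 1)/(Σaᵢ − K).
Here Σaᵢ = 108 and K = 5, so p_4 = (22 − 1)/(108 − 5) = 21/103 ≈ 0.204.

MAP estimate: 0.204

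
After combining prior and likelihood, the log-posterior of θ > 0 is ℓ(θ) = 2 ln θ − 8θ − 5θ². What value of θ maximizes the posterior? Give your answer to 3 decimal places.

θ̂_MAP = 0.200

ℓ'(θ) = 2/θ − 8 − 10θ. Setting this to zero and multiplying by θ: 10θ² + 8θ − 2 = 0.
θ = (−8 + √(8² + 4·10·2)) / (2·10) = (−8 + √144) / 20 = (−8 + 12)/20 = 1/5.
ℓ''(θ) = −2/θ² − 10 < 0, confirming a maximum.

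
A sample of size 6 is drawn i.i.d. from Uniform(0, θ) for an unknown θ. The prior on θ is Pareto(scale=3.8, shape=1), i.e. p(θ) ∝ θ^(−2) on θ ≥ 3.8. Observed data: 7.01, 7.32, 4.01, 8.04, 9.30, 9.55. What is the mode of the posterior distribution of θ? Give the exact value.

θ̂_MAP = 9.55

The Uniform(0, θ) likelihood is θ^(−n) for θ ≥ max(xᵢ), zero otherwise. Here max(xᵢ) = 9.55.
Posterior ∝ θ^(−2) · θ^(−6) = θ^(−8) on θ ≥ max(3.8, 9.55) = 9.55.
This density is strictly decreasing in θ, so the posterior mode lies at the lower boundary of the support.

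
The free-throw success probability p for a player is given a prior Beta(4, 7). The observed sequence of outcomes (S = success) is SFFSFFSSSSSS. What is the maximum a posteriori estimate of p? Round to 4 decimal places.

Prior: Beta(4, 7).
Data: 8 successes in 12 trials (from the sequence). The binomial likelihood contributes p^8(1−p)^4, so the posterior is Beta(4+8, 7+4) = Beta(12, 11).
For Beta(a, b) with a, b > 1 the mode is (a−1)/(a+b−2) = 11/21 ≈ 0.5238.

p̂_MAP = 0.5238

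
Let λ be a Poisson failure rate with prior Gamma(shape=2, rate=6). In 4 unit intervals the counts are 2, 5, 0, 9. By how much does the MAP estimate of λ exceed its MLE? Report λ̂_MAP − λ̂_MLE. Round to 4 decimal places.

Σxᵢ = 16. Posterior is Gamma(18, 10); MAP = (18−1)/10 = 17/10 ≈ 1.70000.
MLE = x̄ = 16/4 ≈ 4.00000.
Difference = 17/10 − 16/4 = -23/10 ≈ -2.3000.

MAP − MLE = -2.3000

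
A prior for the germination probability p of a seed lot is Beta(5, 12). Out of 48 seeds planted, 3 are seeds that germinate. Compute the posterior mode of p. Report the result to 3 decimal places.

p̂_MAP = 0.111

Prior: Beta(5, 12).
Data: 3 successes in 48 trials. The binomial likelihood contributes p^3(1−p)^45, so the posterior is Beta(5+3, 12+45) = Beta(8, 57).
For Beta(a, b) with a, b > 1 the mode is (a−1)/(a+b−2) = 7/63 ≈ 0.111.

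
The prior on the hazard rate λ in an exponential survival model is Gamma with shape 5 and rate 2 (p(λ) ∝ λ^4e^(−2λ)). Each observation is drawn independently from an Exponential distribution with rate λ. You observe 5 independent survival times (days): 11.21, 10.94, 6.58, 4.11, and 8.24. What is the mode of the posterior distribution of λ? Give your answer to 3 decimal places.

λ̂_MAP = 0.209

The Exponential(rate=λ) likelihood is ∝ λ^n e^(−λΣtᵢ). Here n = 5 and Σtᵢ = 11.21 + 10.94 + 6.58 + 4.11 + 8.24 = 41.08.
Posterior ∝ λ^4e^(−2λ) · λ^5e^(−41.08λ) = λ^9e^(−43.08λ), i.e. Gamma(10, 43.08).
Mode = (a−1)/b = 9/43.08 ≈ 0.209.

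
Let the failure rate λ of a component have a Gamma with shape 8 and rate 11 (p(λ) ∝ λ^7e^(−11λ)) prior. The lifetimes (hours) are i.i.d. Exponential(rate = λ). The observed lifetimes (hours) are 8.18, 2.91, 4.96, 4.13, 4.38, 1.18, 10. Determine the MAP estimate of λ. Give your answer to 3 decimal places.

λ̂_MAP = 0.300

The Exponential(rate=λ) likelihood is ∝ λ^n e^(−λΣtᵢ). Here n = 7 and Σtᵢ = 8.18 + 2.91 + 4.96 + 4.13 + 4.38 + 1.18 + 10 = 35.74.
Posterior ∝ λ^7e^(−11λ) · λ^7e^(−35.74λ) = λ^14e^(−46.74λ), i.e. Gamma(15, 46.74).
Mode = (a−1)/b = 14/46.74 ≈ 0.300.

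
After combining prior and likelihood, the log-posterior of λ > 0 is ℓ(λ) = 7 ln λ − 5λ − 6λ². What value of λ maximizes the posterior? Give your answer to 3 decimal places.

λ̂_MAP = 0.583

ℓ'(λ) = 7/λ − 5 − 12λ. Setting this to zero and multiplying by λ: 12λ² + 5λ − 7 = 0.
λ = (−5 + √(5² + 4·12·7)) / (2·12) = (−5 + √361) / 24 = (−5 + 19)/24 = 7/12.
ℓ''(λ) = −7/λ² − 12 < 0, confirming a maximum.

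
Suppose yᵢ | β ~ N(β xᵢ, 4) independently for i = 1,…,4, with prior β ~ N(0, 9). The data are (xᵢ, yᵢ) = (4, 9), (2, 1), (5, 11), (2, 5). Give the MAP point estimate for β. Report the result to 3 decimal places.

β̂_MAP = 2.083

log p(β | y) = −Σ(yᵢ − βxᵢ)²/(2·4) − β²/(2·9) + const.
Setting the derivative to zero: Σxᵢ(yᵢ − βxᵢ)/4 − β/9 = 0, so β = Σxᵢyᵢ / (Σxᵢ² + σ²/τ²).
Σxᵢyᵢ = 4·9 + 2·1 + 5·11 + 2·5 = 103; Σxᵢ² = 49; σ²/τ² = 4/9.
β̂_MAP = 103 / (49 + 4/9) = 103/(445/9) = 927/445 ≈ 2.083.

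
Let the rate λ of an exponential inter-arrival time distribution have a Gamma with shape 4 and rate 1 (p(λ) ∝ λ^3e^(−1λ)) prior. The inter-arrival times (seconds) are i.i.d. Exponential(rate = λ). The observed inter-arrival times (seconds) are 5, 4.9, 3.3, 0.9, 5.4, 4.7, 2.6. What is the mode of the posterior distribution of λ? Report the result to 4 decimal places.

The Exponential(rate=λ) likelihood is ∝ λ^n e^(−λΣtᵢ). Here n = 7 and Σtᵢ = 5 + 4.9 + 3.3 + 0.9 + 5.4 + 4.7 + 2.6 = 26.8.
Posterior ∝ λ^3e^(−1λ) · λ^7e^(−26.8λ) = λ^10e^(−27.8λ), i.e. Gamma(11, 27.8).
Mode = (a−1)/b = 10/27.8 ≈ 0.3597.

λ̂_MAP = 0.3597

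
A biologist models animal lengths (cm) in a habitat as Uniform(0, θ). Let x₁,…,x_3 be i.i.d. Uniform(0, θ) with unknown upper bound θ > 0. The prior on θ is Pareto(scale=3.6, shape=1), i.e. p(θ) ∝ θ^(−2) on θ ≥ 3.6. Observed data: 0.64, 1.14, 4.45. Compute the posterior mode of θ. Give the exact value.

θ̂_MAP = 4.45

The Uniform(0, θ) likelihood is θ^(−n) for θ ≥ max(xᵢ), zero otherwise. Here max(xᵢ) = 4.45.
Posterior ∝ θ^(−2) · θ^(−3) = θ^(−5) on θ ≥ max(3.6, 4.45) = 4.45.
This density is strictly decreasing in θ, so the posterior mode lies at the lower boundary of the support.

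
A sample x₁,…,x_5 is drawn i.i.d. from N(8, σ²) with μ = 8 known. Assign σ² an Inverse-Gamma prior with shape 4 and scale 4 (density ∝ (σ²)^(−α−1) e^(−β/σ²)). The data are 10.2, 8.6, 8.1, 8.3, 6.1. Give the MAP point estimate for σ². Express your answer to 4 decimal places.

σ̂²_MAP = 1.1273

Sum of squared deviations about the known mean: SS = (10.2−8)² + (8.6−8)² + (8.1−8)² + (8.3−8)² + (6.1−8)² = 8.91.
The Normal likelihood contributes (σ²)^(−n/2) exp(−SS/(2σ²)), so the posterior is Inverse-Gamma(α + n/2, β + SS/2) = Inverse-Gamma(6.5, 8.455).
The mode of Inverse-Gamma(a, b) is b/(a+1) = 8.455/7.5 ≈ 1.1273.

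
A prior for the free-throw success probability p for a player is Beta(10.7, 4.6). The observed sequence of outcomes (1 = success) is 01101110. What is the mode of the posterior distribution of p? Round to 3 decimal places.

p̂_MAP = 0.690

Prior: Beta(10.7, 4.6).
Data: 5 successes in 8 trials (from the sequence). The binomial likelihood contributes p^5(1−p)^3, so the posterior is Beta(10.7+5, 4.6+3) = Beta(15.7, 7.6).
For Beta(a, b) with a, b > 1 the mode is (a−1)/(a+b−2) = 14.7/21.3 ≈ 0.690.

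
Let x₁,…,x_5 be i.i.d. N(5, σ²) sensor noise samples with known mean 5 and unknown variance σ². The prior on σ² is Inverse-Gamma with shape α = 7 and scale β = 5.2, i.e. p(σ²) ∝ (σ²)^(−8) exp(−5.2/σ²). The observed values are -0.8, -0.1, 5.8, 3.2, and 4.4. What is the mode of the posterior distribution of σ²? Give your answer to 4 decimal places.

σ̂²_MAP = 3.5376

Sum of squared deviations about the known mean: SS = (-0.8−5)² + (-0.1−5)² + (5.8−5)² + (3.2−5)² + (4.4−5)² = 63.89.
The Normal likelihood contributes (σ²)^(−n/2) exp(−SS/(2σ²)), so the posterior is Inverse-Gamma(α + n/2, β + SS/2) = Inverse-Gamma(9.5, 37.145).
The mode of Inverse-Gamma(a, b) is b/(a+1) = 37.145/10.5 ≈ 3.5376.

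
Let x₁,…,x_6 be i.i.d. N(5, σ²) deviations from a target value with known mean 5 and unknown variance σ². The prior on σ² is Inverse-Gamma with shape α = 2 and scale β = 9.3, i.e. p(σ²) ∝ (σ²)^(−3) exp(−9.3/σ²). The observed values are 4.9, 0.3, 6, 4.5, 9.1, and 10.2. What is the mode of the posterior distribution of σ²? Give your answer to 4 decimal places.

Sum of squared deviations about the known mean: SS = (4.9−5)² + (0.3−5)² + (6−5)² + (4.5−5)² + (9.1−5)² + (10.2−5)² = 67.2.
The Normal likelihood contributes (σ²)^(−n/2) exp(−SS/(2σ²)), so the posterior is Inverse-Gamma(α + n/2, β + SS/2) = Inverse-Gamma(5, 42.9).
The mode of Inverse-Gamma(a, b) is b/(a+1) = 42.9/6 ≈ 7.1500.

σ̂²_MAP = 7.1500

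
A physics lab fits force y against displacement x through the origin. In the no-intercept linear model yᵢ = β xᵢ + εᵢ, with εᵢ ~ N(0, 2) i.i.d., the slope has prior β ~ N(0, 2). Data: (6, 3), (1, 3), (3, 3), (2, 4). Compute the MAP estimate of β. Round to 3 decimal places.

β̂_MAP = 0.745

log p(β | y) = −Σ(yᵢ − βxᵢ)²/(2·2) − β²/(2·2) + const.
Setting the derivative to zero: Σxᵢ(yᵢ − βxᵢ)/2 − β/2 = 0, so β = Σxᵢyᵢ / (Σxᵢ² + σ²/τ²).
Σxᵢyᵢ = 6·3 + 1·3 + 3·3 + 2·4 = 38; Σxᵢ² = 50; σ²/τ² = 1.
β̂_MAP = 38 / (50 + 1) = 38/51 ≈ 0.745.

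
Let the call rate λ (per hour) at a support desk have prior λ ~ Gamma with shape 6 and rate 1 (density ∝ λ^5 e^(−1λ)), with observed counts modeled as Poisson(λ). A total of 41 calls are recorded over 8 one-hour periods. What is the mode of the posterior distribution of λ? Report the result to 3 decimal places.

Σxᵢ = 41, n = 8.
Posterior ∝ λ^5e^(−1λ) · λ^41e^(−8λ) = λ^46e^(−9λ), i.e. Gamma(shape=47, rate=9).
The mode of a Gamma(a, b) with a ≥ 1 (shape–rate) is (a−1)/b = 46/9 ≈ 5.111.

λ̂_MAP = 5.111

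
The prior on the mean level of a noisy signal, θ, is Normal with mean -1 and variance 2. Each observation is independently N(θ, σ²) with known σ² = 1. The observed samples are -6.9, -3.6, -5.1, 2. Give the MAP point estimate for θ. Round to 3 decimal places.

n = 4; x̄ = ((-6.9) + (-3.6) + (-5.1) + 2)/4 = -13.6/4 = -3.4.
For a Normal prior and Normal likelihood with known variance, the posterior is Normal; its mode equals its mean, the precision-weighted average.
Prior precision 1/σ₀² = 1/2 = 0.5; data precision n/σ² = 4/1 = 4.
θ̂ = (0.5·(-1) + 4·(-3.4)) / (0.5 + 4) = (-14.1)/4.5 = -47/15 ≈ -3.133.

θ̂_MAP = -3.133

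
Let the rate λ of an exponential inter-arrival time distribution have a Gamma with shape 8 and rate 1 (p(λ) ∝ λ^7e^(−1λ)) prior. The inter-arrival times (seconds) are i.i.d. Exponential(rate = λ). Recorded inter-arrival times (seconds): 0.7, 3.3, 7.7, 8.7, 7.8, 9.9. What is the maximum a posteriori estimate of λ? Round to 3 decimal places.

The Exponential(rate=λ) likelihood is ∝ λ^n e^(−λΣtᵢ). Here n = 6 and Σtᵢ = 0.7 + 3.3 + 7.7 + 8.7 + 7.8 + 9.9 = 38.1.
Posterior ∝ λ^7e^(−1λ) · λ^6e^(−38.1λ) = λ^13e^(−39.1λ), i.e. Gamma(14, 39.1).
Mode = (a−1)/b = 13/39.1 ≈ 0.332.

λ̂_MAP = 0.332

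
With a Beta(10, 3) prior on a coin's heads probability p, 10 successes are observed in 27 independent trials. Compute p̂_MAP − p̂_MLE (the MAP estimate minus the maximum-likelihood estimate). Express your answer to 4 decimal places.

MAP − MLE = 0.1296

Posterior is Beta(20, 20); MAP = (20−1)/(40−2) = 19/38 ≈ 0.50000.
MLE ignores the prior: p̂_MLE = k/n = 10/27 ≈ 0.37037.
Difference = 19/38 − 10/27 = 7/54 ≈ 0.1296.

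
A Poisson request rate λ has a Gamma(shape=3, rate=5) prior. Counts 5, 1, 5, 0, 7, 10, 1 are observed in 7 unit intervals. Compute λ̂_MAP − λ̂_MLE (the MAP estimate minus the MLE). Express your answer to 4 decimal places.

MAP − MLE = -1.5595

Σxᵢ = 29. Posterior is Gamma(32, 12); MAP = (32−1)/12 = 31/12 ≈ 2.58333.
MLE = x̄ = 29/7 ≈ 4.14286.
Difference = 31/12 − 29/7 = -131/84 ≈ -1.5595.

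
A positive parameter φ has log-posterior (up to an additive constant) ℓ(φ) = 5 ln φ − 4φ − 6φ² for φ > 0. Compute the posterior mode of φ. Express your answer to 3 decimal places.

ℓ'(φ) = 5/φ − 4 − 12φ. Setting this to zero and multiplying by φ: 12φ² + 4φ − 5 = 0.
φ = (−4 + √(4² + 4·12·5)) / (2·12) = (−4 + √256) / 24 = (−4 + 16)/24 = 1/2.
ℓ''(φ) = −5/φ² − 12 < 0, confirming a maximum.

φ̂_MAP = 0.500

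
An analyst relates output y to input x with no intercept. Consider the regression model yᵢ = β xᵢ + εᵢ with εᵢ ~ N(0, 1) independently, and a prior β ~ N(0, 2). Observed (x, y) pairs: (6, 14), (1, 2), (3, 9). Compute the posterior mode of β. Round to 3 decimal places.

β̂_MAP = 2.430

log p(β | y) = −Σ(yᵢ − βxᵢ)²/(2·1) − β²/(2·2) + const.
Setting the derivative to zero: Σxᵢ(yᵢ − βxᵢ)/1 − β/2 = 0, so β = Σxᵢyᵢ / (Σxᵢ² + σ²/τ²).
Σxᵢyᵢ = 6·14 + 1·2 + 3·9 = 113; Σxᵢ² = 46; σ²/τ² = 0.5.
β̂_MAP = 113 / (46 + 0.5) = 113/46.5 ≈ 2.430.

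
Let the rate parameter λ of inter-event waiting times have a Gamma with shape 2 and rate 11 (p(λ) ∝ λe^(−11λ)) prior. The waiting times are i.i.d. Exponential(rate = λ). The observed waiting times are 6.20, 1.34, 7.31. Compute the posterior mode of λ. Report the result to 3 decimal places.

The Exponential(rate=λ) likelihood is ∝ λ^n e^(−λΣtᵢ). Here n = 3 and Σtᵢ = 6.20 + 1.34 + 7.31 = 14.85.
Posterior ∝ λe^(−11λ) · λ^3e^(−14.85λ) = λ^4e^(−25.85λ), i.e. Gamma(5, 25.85).
Mode = (a−1)/b = 4/25.85 ≈ 0.155.

λ̂_MAP = 0.155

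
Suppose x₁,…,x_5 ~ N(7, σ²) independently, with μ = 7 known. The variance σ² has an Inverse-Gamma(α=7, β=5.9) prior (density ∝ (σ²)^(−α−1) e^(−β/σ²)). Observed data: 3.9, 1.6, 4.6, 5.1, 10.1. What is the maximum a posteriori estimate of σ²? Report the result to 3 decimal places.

Sum of squared deviations about the known mean: SS = (3.9−7)² + (1.6−7)² + (4.6−7)² + (5.1−7)² + (10.1−7)² = 57.75.
The Normal likelihood contributes (σ²)^(−n/2) exp(−SS/(2σ²)), so the posterior is Inverse-Gamma(α + n/2, β + SS/2) = Inverse-Gamma(9.5, 34.775).
The mode of Inverse-Gamma(a, b) is b/(a+1) = 34.775/10.5 ≈ 3.312.

σ̂²_MAP = 3.312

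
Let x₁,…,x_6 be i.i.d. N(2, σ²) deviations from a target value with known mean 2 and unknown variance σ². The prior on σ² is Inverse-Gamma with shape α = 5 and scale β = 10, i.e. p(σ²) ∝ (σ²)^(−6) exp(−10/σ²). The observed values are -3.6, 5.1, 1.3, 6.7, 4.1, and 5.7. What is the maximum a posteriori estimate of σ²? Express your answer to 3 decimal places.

Sum of squared deviations about the known mean: SS = (-3.6−2)² + (5.1−2)² + (1.3−2)² + (6.7−2)² + (4.1−2)² + (5.7−2)² = 81.65.
The Normal likelihood contributes (σ²)^(−n/2) exp(−SS/(2σ²)), so the posterior is Inverse-Gamma(α + n/2, β + SS/2) = Inverse-Gamma(8, 50.825).
The mode of Inverse-Gamma(a, b) is b/(a+1) = 50.825/9 ≈ 5.647.

σ̂²_MAP = 5.647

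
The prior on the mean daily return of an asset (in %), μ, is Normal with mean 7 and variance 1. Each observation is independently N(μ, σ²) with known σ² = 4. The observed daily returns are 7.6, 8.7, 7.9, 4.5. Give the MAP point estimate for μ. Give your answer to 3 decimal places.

n = 4; x̄ = (7.6 + 8.7 + 7.9 + 4.5)/4 = 28.7/4 = 7.175.
For a Normal prior and Normal likelihood with known variance, the posterior is Normal; its mode equals its mean, the precision-weighted average.
Prior precision 1/σ₀² = 1/1 = 1; data precision n/σ² = 4/4 = 1.
μ̂ = (1·7 + 1·7.175) / (1 + 1) = 14.175/2 = 7.0875 ≈ 7.088.

μ̂_MAP = 7.088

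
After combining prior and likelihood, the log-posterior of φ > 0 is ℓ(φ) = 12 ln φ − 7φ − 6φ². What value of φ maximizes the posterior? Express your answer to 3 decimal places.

ℓ'(φ) = 12/φ − 7 − 12φ. Setting this to zero and multiplying by φ: 12φ² + 7φ − 12 = 0.
φ = (−7 + √(7² + 4·12·12)) / (2·12) = (−7 + √625) / 24 = (−7 + 25)/24 = 3/4.
ℓ''(φ) = −12/φ² − 12 < 0, confirming a maximum.

φ̂_MAP = 0.750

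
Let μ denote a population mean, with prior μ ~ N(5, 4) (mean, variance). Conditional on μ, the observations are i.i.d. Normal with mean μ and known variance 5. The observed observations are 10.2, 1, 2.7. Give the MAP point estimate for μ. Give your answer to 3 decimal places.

n = 3; x̄ = (10.2 + 1 + 2.7)/3 = 13.9/3 = 139/30 ≈ 4.6333.
For a Normal prior and Normal likelihood with known variance, the posterior is Normal; its mode equals its mean, the precision-weighted average.
Prior precision 1/σ₀² = 1/4 = 0.25; data precision n/σ² = 3/5 = 0.6.
μ̂ = (0.25·5 + 0.6·(139/30)) / (0.25 + 0.6) = 4.03/0.85 = 403/85 ≈ 4.741.

μ̂_MAP = 4.741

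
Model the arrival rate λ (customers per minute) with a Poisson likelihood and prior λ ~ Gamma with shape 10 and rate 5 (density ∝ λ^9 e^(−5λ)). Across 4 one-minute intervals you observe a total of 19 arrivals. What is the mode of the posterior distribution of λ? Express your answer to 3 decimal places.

Σxᵢ = 19, n = 4.
Posterior ∝ λ^9e^(−5λ) · λ^19e^(−4λ) = λ^28e^(−9λ), i.e. Gamma(shape=29, rate=9).
The mode of a Gamma(a, b) with a ≥ 1 (shape–rate) is (a−1)/b = 28/9 ≈ 3.111.

λ̂_MAP = 3.111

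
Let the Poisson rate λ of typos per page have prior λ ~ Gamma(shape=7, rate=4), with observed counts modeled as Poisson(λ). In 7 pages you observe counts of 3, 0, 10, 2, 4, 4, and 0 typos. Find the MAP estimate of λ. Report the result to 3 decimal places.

λ̂_MAP = 2.636

Σxᵢ = 3+0+10+2+4+4+0 = 23, with n = 7.
Posterior ∝ λ^6e^(−4λ) · λ^23e^(−7λ) = λ^29e^(−11λ), i.e. Gamma(shape=30, rate=11).
The mode of a Gamma(a, b) with a ≥ 1 (shape–rate) is (a−1)/b = 29/11 ≈ 2.636.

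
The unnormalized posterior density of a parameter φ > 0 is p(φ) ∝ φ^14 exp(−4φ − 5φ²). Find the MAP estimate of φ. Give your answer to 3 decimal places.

ℓ'(φ) = 14/φ − 4 − 10φ. Setting this to zero and multiplying by φ: 10φ² + 4φ − 14 = 0.
φ = (−4 + √(4² + 4·10·14)) / (2·10) = (−4 + √576) / 20 = (−4 + 24)/20 = 1.
ℓ''(φ) = −14/φ² − 10 < 0, confirming a maximum.

φ̂_MAP = 1.000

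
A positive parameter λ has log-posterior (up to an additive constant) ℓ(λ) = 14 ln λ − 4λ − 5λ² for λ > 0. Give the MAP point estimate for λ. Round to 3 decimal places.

λ̂_MAP = 1.000

ℓ'(λ) = 14/λ − 4 − 10λ. Setting this to zero and multiplying by λ: 10λ² + 4λ − 14 = 0.
λ = (−4 + √(4² + 4·10·14)) / (2·10) = (−4 + √576) / 20 = (−4 + 24)/20 = 1.
ℓ''(λ) = −14/λ² − 10 < 0, confirming a maximum.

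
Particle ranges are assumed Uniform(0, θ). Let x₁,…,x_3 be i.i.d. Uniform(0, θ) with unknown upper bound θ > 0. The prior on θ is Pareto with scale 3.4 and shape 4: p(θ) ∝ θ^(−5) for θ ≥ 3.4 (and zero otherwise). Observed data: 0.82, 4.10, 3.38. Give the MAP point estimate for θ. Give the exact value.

θ̂_MAP = 4.10

The Uniform(0, θ) likelihood is θ^(−n) for θ ≥ max(xᵢ), zero otherwise. Here max(xᵢ) = 4.10.
Posterior ∝ θ^(−5) · θ^(−3) = θ^(−8) on θ ≥ max(3.4, 4.10) = 4.10.
This density is strictly decreasing in θ, so the posterior mode lies at the lower boundary of the support.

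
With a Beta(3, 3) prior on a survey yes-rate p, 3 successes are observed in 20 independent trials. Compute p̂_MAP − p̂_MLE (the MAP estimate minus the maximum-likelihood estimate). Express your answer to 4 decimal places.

Posterior is Beta(6, 20); MAP = (6−1)/(26−2) = 5/24 ≈ 0.20833.
MLE ignores the prior: p̂_MLE = k/n = 3/20 ≈ 0.15000.
Difference = 5/24 − 3/20 = 7/120 ≈ 0.0583.

MAP − MLE = 0.0583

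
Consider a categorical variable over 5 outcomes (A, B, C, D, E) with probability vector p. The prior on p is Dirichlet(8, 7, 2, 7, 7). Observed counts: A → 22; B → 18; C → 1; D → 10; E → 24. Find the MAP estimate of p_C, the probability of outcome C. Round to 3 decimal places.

The posterior is Dirichlet(αᵢ + nᵢ) = Dirichlet(30, 25, 3, 17, 31).
For a Dirichlet(a₁,…,a_K) with all aᵢ > 1, the mode has j-th component (aⱼ − 1)/(Σaᵢ − K).
Here Σaᵢ = 106 and K = 5, so p_C = (3 − 1)/(106 − 5) = 2/101 ≈ 0.020.

MAP estimate of p_C = 0.020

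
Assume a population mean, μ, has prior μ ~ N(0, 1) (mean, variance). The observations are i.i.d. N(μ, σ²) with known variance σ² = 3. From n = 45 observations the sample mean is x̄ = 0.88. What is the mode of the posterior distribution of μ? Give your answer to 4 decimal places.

n = 45, x̄ = 0.88.
For a Normal prior and Normal likelihood with known variance, the posterior is Normal; its mode equals its mean, the precision-weighted average.
Prior precision 1/σ₀² = 1/1 = 1; data precision n/σ² = 45/3 = 15.
μ̂ = (1·0 + 15·0.88) / (1 + 15) = 13.2/16 = 0.8250.

μ̂_MAP = 0.8250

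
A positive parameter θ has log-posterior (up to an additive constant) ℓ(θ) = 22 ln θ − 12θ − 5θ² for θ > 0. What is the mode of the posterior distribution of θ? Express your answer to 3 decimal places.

θ̂_MAP = 1.000

ℓ'(θ) = 22/θ − 12 − 10θ. Setting this to zero and multiplying by θ: 10θ² + 12θ − 22 = 0.
θ = (−12 + √(12² + 4·10·22)) / (2·10) = (−12 + √1024) / 20 = (−12 + 32)/20 = 1.
ℓ''(θ) = −22/θ² − 10 < 0, confirming a maximum.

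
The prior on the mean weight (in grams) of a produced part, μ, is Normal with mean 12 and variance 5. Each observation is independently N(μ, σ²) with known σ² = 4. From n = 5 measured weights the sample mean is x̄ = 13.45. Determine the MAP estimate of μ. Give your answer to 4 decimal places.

μ̂_MAP = 13.2500

n = 5, x̄ = 13.45.
For a Normal prior and Normal likelihood with known variance, the posterior is Normal; its mode equals its mean, the precision-weighted average.
Prior precision 1/σ₀² = 1/5 = 0.2; data precision n/σ² = 5/4 = 1.25.
μ̂ = (0.2·12 + 1.25·13.45) / (0.2 + 1.25) = 19.2125/1.45 = 13.2500.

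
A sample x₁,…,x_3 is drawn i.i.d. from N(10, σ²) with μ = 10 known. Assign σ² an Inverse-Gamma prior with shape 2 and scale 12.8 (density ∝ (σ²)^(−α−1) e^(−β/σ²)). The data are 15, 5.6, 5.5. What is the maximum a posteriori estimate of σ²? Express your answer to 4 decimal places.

Sum of squared deviations about the known mean: SS = (15−10)² + (5.6−10)² + (5.5−10)² = 64.61.
The Normal likelihood contributes (σ²)^(−n/2) exp(−SS/(2σ²)), so the posterior is Inverse-Gamma(α + n/2, β + SS/2) = Inverse-Gamma(3.5, 45.105).
The mode of Inverse-Gamma(a, b) is b/(a+1) = 45.105/4.5 ≈ 10.0233.

σ̂²_MAP = 10.0233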